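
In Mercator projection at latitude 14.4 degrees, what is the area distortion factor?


area_distortion = 1/cos^2(14.4) = 1.066

1.066


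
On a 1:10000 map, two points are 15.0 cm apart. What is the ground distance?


ground = 15.0 cm * 10000 / 100 = 1500.0 m = 1.5 km

1.5 km


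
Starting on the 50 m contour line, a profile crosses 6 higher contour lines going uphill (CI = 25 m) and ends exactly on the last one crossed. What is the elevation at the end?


elevation = 50 + 6 * 25 = 200 m

200 m


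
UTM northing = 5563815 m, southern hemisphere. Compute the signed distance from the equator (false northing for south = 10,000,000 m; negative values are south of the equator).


For southern: actual = 5563815 - 10000000 = -4436185 m

-4436185 m


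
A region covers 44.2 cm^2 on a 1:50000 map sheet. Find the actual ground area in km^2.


ground_area = 44.2 * (50000/100)^2 = 11050000.0 m^2 = 11.05 km^2

11.05 km^2


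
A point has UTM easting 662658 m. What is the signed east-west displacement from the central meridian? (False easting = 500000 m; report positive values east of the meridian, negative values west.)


displacement = 662658 - 500000 = 162658 m

162658 m


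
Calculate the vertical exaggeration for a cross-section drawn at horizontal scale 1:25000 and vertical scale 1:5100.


VE = horizontal_scale / vertical_scale = 25000 / 5100 ≈ 4.9

4.9x


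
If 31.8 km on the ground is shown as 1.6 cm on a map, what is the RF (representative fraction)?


ground = 31.8 km = 3180000 cm; RF denominator = ground / map = 3180000 / 1.6 = 1987500; RF = 1:1987500

1:1987500


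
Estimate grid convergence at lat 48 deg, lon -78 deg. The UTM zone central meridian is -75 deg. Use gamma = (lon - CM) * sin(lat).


gamma = (-78 - -75) * sin(48) = -3 * 0.743145 = -2.229 degrees

-2.229 degrees


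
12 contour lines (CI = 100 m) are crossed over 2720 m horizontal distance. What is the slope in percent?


elevation change = 12 * 100 = 1200 m
slope = 1200 / 2720 * 100 = 44.1%

44.1%


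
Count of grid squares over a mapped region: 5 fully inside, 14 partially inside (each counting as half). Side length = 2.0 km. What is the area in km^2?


effective squares = 5 + 14 * 0.5 = 12.0
area = 12.0 * 4.0 = 48.0 km^2

48.0 km^2


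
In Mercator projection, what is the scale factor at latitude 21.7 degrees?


SF = 1 / cos(21.7) = 1 / 0.929133 = 1.076

1.076


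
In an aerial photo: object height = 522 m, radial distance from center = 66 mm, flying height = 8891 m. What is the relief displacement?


d = h * r / H = 522 * 66 / 8891 = 3.87 mm

3.87 mm


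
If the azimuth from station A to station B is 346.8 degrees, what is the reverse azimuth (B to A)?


back azimuth = (346.8 + 180) mod 360 = 166.8 degrees

166.8 degrees


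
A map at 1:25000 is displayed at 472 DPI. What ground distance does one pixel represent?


pixel_cm = 2.54 / 472 ≈ 0.005381 cm
ground = pixel_cm * 25000 / 100 = 2.54 * 25000 / (472 * 100) = 63500 / 47200 ≈ 1.35 m

1.35 m


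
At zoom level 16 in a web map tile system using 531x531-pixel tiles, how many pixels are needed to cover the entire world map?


tiles per axis = 2^16 = 65536
total tiles = 65536^2 = 4294967296
pixels per axis = 65536 * 531 = 34799616
total pixels = 34799616^2 = 1211013273747456

1211013273747456 pixels


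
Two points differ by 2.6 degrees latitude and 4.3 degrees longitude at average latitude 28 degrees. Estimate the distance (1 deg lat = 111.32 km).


dlat_km = 2.6 * 111.32 = 289.432
dlon_km = 4.3 * 111.32 * cos(28) ≈ 422.646
dist = sqrt(289.432^2 + 422.646^2) ≈ 512.3 km

512.3 km


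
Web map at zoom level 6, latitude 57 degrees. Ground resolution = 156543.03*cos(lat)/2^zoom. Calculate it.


res = 156543.03 * cos(57) / 2^6 = 156543.03 * 0.54463904 / 64 = 1332.18 m/pixel

1332.18 m/pixel


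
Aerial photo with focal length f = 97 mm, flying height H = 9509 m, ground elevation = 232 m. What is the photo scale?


scale = f / (H - h) = 97 mm / 9277 m = 97 / 9277000 = 1:95639

1:95639


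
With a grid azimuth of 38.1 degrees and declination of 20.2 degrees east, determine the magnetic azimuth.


magnetic azimuth = grid azimuth - declination (east +ve)
mag_az = 38.1 - 20.2 = 17.9 degrees

17.9 degrees


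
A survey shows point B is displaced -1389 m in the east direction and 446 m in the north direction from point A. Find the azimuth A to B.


az = atan2(-1389, 446) = -72.2 deg
adjusted to 0-360: 287.8 degrees

287.8 degrees


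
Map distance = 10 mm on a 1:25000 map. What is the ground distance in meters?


ground = 10 mm * 25000 / 1000 = 250.0 m

250.0 m


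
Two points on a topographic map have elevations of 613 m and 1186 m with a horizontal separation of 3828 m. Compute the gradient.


gradient = (1186 - 613) / 3828 = 573 / 3828 = 0.1497

0.1497


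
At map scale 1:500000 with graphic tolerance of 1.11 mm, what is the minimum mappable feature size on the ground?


ground = 1.11 mm * 500000 / 1000 = 555.0 m

555.0 m


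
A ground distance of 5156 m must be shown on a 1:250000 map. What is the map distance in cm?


map_cm = 5156 * 100 / 250000 = 2.0624 cm ≈ 2.06 cm

2.06 cm


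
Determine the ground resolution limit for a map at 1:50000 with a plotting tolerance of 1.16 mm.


ground = 1.16 mm * 50000 / 1000 = 58.0 m

58.0 m


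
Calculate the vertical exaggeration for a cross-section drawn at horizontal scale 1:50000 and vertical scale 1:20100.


VE = horizontal_scale / vertical_scale = 50000 / 20100 ≈ 2.5

2.5x


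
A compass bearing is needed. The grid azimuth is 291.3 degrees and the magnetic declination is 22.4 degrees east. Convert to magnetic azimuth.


magnetic azimuth = grid azimuth - declination (east +ve)
mag_az = 291.3 - 22.4 = 268.9 degrees

268.9 degrees


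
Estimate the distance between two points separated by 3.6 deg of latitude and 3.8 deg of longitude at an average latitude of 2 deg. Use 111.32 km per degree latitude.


dlat_km = 3.6 * 111.32 = 400.752
dlon_km = 3.8 * 111.32 * cos(2) ≈ 422.758
dist = sqrt(400.752^2 + 422.758^2) ≈ 582.5 km

582.5 km


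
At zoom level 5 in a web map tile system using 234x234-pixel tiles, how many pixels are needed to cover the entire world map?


tiles per axis = 2^5 = 32
total tiles = 32^2 = 1024
pixels per axis = 32 * 234 = 7488
total pixels = 7488^2 = 56070144

56070144 pixels


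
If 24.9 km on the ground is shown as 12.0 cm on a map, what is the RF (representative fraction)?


ground = 24.9 km = 2490000 cm; RF denominator = ground / map = 2490000 / 12.0 = 207500; RF = 1:207500

1:207500


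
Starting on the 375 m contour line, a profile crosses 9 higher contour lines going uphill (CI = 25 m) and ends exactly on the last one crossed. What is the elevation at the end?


elevation = 375 + 9 * 25 = 600 m

600 m


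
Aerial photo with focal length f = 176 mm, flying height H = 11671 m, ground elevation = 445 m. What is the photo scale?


scale = f / (H - h) = 176 mm / 11226 m = 176 / 11226000 = 1:63784

1:63784


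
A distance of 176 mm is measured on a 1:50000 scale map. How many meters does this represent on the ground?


ground = 176 mm * 50000 / 1000 = 8800.0 m

8800.0 m


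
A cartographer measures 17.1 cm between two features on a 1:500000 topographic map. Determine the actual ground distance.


ground = 17.1 cm * 500000 / 100 = 85500.0 m = 85.5 km

85.5 km


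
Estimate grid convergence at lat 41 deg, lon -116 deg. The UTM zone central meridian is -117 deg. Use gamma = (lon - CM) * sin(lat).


gamma = (-116 - -117) * sin(41) = 1 * 0.656059 = 0.656 degrees

0.656 degrees


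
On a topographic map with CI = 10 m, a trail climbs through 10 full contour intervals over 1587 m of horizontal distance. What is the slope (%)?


elevation change = 10 * 10 = 100 m
slope = 100 / 1587 * 100 = 6.3%

6.3%


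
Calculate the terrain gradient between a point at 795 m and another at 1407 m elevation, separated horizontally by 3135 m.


gradient = (1407 - 795) / 3135 = 612 / 3135 = 0.1952

0.1952


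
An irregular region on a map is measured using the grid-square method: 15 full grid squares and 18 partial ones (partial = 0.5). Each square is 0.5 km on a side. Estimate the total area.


effective squares = 15 + 18 * 0.5 = 24.0
area = 24.0 * 0.25 = 6.0 km^2

6.0 km^2


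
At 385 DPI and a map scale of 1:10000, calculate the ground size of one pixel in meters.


pixel_cm = 2.54 / 385 ≈ 0.006597 cm
ground = pixel_cm * 10000 / 100 = 2.54 * 10000 / (385 * 100) = 25400 / 38500 ≈ 0.66 m

0.66 m


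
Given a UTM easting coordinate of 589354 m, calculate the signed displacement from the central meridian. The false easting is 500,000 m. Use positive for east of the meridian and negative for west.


displacement = 589354 - 500000 = 89354 m

89354 m


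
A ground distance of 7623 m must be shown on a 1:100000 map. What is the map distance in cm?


map_cm = 7623 * 100 / 100000 = 7.623 cm ≈ 7.62 cm

7.62 cm


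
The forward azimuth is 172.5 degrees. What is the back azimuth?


back azimuth = (172.5 + 180) mod 360 = 352.5 degrees

352.5 degrees


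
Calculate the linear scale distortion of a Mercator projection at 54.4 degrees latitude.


SF = 1 / cos(54.4) = 1 / 0.582123 = 1.718

1.718


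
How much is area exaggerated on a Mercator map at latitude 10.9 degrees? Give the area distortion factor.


area_distortion = 1/cos^2(10.9) = 1.037

1.037


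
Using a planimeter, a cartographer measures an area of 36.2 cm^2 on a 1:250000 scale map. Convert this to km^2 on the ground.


ground_area = 36.2 * (250000/100)^2 = 226250000.0 m^2 = 226.25 km^2

226.25 km^2


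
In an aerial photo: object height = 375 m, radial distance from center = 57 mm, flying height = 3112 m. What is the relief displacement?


d = h * r / H = 375 * 57 / 3112 = 6.87 mm

6.87 mm


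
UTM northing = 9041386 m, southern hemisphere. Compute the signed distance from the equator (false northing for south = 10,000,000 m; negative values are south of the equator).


For southern: actual = 9041386 - 10000000 = -958614 m

-958614 m


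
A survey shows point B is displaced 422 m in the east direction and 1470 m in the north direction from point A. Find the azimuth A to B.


az = atan2(422, 1470) = 16.0 deg
adjusted to 0-360: 16.0 degrees

16.0 degrees


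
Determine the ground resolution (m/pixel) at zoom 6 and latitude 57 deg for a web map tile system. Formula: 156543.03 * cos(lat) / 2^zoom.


res = 156543.03 * cos(57) / 2^6 = 156543.03 * 0.54463904 / 64 = 1332.18 m/pixel

1332.18 m/pixel


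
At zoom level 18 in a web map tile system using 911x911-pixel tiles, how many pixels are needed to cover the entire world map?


tiles per axis = 2^18 = 262144
total tiles = 262144^2 = 68719476736
pixels per axis = 262144 * 911 = 238813184
total pixels = 238813184^2 = 57031736852217856

57031736852217856 pixels


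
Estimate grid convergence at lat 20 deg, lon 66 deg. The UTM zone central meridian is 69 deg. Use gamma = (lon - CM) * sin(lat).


gamma = (66 - 69) * sin(20) = -3 * 0.34202 = -1.026 degrees

-1.026 degrees


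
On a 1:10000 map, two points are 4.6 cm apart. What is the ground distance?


ground = 4.6 cm * 10000 / 100 = 460.0 m

460.0 m


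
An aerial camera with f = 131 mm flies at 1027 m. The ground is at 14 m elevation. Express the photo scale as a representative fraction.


scale = f / (H - h) = 131 mm / 1013 m = 131 / 1013000 = 1:7733

1:7733


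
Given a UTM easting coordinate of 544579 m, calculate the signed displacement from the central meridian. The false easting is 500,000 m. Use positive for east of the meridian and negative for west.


displacement = 544579 - 500000 = 44579 m

44579 m


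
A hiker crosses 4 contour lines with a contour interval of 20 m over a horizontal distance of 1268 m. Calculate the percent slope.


elevation change = 4 * 20 = 80 m
slope = 80 / 1268 * 100 = 6.3%

6.3%


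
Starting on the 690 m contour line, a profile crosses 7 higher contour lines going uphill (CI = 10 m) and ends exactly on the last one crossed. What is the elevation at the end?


elevation = 690 + 7 * 10 = 760 m

760 m


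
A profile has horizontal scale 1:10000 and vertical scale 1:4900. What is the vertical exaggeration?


VE = horizontal_scale / vertical_scale = 10000 / 4900 ≈ 2.0

2.0x


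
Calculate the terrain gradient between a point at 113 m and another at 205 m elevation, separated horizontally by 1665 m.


gradient = (205 - 113) / 1665 = 92 / 1665 = 0.0553

0.0553


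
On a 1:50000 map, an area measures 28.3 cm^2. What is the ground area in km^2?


ground_area = 28.3 * (50000/100)^2 = 7075000.0 m^2 = 7.075 km^2

7.075 km^2


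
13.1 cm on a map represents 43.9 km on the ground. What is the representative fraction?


ground = 43.9 km = 4390000 cm; RF denominator = ground / map = 4390000 / 13.1 ≈ 335115; RF = 1:335115

1:335115


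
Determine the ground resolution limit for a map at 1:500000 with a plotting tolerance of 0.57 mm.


ground = 0.57 mm * 500000 / 1000 = 285.0 m

285.0 m


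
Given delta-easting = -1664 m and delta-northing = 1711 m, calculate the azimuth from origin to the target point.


az = atan2(-1664, 1711) = -44.2 deg
adjusted to 0-360: 315.8 degrees

315.8 degrees


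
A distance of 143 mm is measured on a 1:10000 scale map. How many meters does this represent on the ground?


ground = 143 mm * 10000 / 1000 = 1430.0 m

1430.0 m


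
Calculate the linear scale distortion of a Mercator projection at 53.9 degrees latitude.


SF = 1 / cos(53.9) = 1 / 0.589196 = 1.697

1.697


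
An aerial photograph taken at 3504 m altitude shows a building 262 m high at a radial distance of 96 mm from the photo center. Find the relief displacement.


d = h * r / H = 262 * 96 / 3504 = 7.18 mm

7.18 mm


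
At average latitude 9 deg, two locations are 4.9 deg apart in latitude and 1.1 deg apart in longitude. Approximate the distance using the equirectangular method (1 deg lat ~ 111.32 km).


dlat_km = 4.9 * 111.32 = 545.468
dlon_km = 1.1 * 111.32 * cos(9) ≈ 120.944
dist = sqrt(545.468^2 + 120.944^2) ≈ 558.7 km

558.7 km


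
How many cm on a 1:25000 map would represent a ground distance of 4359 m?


map_cm = 4359 * 100 / 25000 = 17.436 cm ≈ 17.44 cm

17.44 cm


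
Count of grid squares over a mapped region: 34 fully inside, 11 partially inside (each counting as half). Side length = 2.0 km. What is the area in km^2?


effective squares = 34 + 11 * 0.5 = 39.5
area = 39.5 * 4.0 = 158.0 km^2

158.0 km^2


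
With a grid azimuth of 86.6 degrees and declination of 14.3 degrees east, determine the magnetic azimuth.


magnetic azimuth = grid azimuth - declination (east +ve)
mag_az = 86.6 - 14.3 = 72.3 degrees

72.3 degrees


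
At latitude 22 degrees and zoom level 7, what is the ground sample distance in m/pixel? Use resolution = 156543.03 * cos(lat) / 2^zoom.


res = 156543.03 * cos(22) / 2^7 = 156543.03 * 0.92718385 / 128 = 1133.94 m/pixel

1133.94 m/pixel


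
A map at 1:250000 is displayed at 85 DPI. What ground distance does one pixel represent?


pixel_cm = 2.54 / 85 ≈ 0.029882 cm
ground = pixel_cm * 250000 / 100 = 2.54 * 250000 / (85 * 100) = 635000 / 8500 ≈ 74.71 m

74.71 m


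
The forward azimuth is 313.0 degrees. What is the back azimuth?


back azimuth = (313.0 + 180) mod 360 = 133.0 degrees

133.0 degrees


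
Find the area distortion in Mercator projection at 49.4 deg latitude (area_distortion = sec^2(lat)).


area_distortion = 1/cos^2(49.4) = 2.361

2.361


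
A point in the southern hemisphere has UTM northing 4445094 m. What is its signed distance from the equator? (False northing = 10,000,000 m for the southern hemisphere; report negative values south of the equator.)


For southern: actual = 4445094 - 10000000 = -5554906 m

-5554906 m


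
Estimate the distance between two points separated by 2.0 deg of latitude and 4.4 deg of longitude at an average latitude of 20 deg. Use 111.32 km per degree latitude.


dlat_km = 2.0 * 111.32 = 222.64
dlon_km = 4.4 * 111.32 * cos(20) ≈ 460.269
dist = sqrt(222.64^2 + 460.269^2) ≈ 511.3 km

511.3 km


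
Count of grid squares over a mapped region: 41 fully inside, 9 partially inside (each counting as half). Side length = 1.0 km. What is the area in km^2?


effective squares = 41 + 9 * 0.5 = 45.5
area = 45.5 * 1.0 = 45.5 km^2

45.5 km^2


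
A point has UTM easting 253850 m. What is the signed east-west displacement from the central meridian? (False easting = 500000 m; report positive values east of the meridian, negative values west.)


displacement = 253850 - 500000 = -246150 m

-246150 m


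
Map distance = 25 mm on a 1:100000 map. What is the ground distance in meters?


ground = 25 mm * 100000 / 1000 = 2500.0 m

2500.0 m


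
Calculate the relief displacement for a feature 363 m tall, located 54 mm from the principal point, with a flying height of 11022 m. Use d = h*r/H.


d = h * r / H = 363 * 54 / 11022 = 1.78 mm

1.78 mm


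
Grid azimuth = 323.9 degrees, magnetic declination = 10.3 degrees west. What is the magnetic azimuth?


magnetic azimuth = grid azimuth - declination (east +ve)
mag_az = 323.9 - -10.3 = 334.2 degrees

334.2 degrees


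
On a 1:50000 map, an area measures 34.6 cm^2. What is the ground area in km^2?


ground_area = 34.6 * (50000/100)^2 = 8650000.0 m^2 = 8.65 km^2

8.65 km^2


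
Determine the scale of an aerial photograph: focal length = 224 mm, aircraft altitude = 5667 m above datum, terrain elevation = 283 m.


scale = f / (H - h) = 224 mm / 5384 m = 224 / 5384000 = 1:24036

1:24036


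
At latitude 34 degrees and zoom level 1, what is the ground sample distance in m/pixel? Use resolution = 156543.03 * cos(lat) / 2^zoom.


res = 156543.03 * cos(34) / 2^1 = 156543.03 * 0.82903757 / 2 = 64890.03 m/pixel

64890.03 m/pixel


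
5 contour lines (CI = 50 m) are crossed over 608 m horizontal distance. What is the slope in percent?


elevation change = 5 * 50 = 250 m
slope = 250 / 608 * 100 = 41.1%

41.1%


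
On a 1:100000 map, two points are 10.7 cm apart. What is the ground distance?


ground = 10.7 cm * 100000 / 100 = 10700.0 m = 10.7 km

10.7 km


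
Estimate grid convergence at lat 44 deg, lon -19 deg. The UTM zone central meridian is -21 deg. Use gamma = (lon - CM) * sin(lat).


gamma = (-19 - -21) * sin(44) = 2 * 0.694658 = 1.389 degrees

1.389 degrees


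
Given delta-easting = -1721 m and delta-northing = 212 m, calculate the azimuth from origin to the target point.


az = atan2(-1721, 212) = -83.0 deg
adjusted to 0-360: 277.0 degrees

277.0 degrees


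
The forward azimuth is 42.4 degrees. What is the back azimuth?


back azimuth = (42.4 + 180) mod 360 = 222.4 degrees

222.4 degrees


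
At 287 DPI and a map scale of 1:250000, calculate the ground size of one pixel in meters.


pixel_cm = 2.54 / 287 ≈ 0.00885 cm
ground = pixel_cm * 250000 / 100 = 2.54 * 250000 / (287 * 100) = 635000 / 28700 ≈ 22.13 m

22.13 m


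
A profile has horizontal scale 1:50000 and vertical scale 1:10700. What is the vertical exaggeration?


VE = horizontal_scale / vertical_scale = 50000 / 10700 ≈ 4.7

4.7x


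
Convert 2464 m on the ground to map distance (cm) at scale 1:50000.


map_cm = 2464 * 100 / 50000 = 4.928 cm ≈ 4.93 cm

4.93 cm


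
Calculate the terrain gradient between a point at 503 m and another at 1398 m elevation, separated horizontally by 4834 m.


gradient = (1398 - 503) / 4834 = 895 / 4834 = 0.1851

0.1851


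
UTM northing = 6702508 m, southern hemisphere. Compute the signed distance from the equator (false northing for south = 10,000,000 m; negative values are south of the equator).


For southern: actual = 6702508 - 10000000 = -3297492 m

-3297492 m


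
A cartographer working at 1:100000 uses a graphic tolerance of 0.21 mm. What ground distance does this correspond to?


ground = 0.21 mm * 100000 / 1000 = 21.0 m

21.0 m


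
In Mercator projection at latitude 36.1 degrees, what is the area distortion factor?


area_distortion = 1/cos^2(36.1) = 1.532

1.532


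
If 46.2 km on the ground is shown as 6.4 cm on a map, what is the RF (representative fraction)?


ground = 46.2 km = 4620000 cm; RF denominator = ground / map = 4620000 / 6.4 = 721875; RF = 1:721875

1:721875


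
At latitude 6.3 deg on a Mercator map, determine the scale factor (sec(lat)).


SF = 1 / cos(6.3) = 1 / 0.993961 = 1.006

1.006


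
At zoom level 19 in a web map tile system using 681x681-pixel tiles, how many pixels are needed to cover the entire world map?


tiles per axis = 2^19 = 524288
total tiles = 524288^2 = 274877906944
pixels per axis = 524288 * 681 = 357040128
total pixels = 357040128^2 = 127477653002256384

127477653002256384 pixels


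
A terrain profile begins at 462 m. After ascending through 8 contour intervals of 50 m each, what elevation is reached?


elevation = 462 + 8 * 50 = 862 m

862 m


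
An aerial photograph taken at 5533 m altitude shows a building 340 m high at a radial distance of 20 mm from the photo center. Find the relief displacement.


d = h * r / H = 340 * 20 / 5533 = 1.23 mm

1.23 mm


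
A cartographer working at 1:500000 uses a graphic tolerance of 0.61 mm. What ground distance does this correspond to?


ground = 0.61 mm * 500000 / 1000 = 305.0 m

305.0 m


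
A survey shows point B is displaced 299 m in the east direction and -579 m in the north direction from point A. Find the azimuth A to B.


az = atan2(299, -579) = 152.7 deg
adjusted to 0-360: 152.7 degrees

152.7 degrees


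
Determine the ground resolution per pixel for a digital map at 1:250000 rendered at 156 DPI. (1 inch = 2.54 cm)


pixel_cm = 2.54 / 156 ≈ 0.016282 cm
ground = pixel_cm * 250000 / 100 = 2.54 * 250000 / (156 * 100) = 635000 / 15600 ≈ 40.71 m

40.71 m


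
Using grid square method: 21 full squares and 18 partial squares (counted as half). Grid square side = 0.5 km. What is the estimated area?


effective squares = 21 + 18 * 0.5 = 30.0
area = 30.0 * 0.25 = 7.5 km^2

7.5 km^2


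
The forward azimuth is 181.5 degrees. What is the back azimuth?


back azimuth = (181.5 + 180) mod 360 = 1.5 degrees

1.5 degrees


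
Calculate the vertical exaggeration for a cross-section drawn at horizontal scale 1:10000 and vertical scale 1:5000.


VE = horizontal_scale / vertical_scale = 10000 / 5000 = 2.0

2.0x


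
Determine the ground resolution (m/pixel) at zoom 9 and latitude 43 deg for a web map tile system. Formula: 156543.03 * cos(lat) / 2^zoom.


res = 156543.03 * cos(43) / 2^9 = 156543.03 * 0.7313537 / 512 = 223.61 m/pixel

223.61 m/pixel


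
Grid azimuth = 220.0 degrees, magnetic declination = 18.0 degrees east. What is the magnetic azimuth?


magnetic azimuth = grid azimuth - declination (east +ve)
mag_az = 220.0 - 18.0 = 202.0 degrees

202.0 degrees


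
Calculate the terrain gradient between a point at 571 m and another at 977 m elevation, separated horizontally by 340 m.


gradient = (977 - 571) / 340 = 406 / 340 = 1.1941

1.1941


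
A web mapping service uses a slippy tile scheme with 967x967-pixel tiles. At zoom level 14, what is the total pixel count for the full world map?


tiles per axis = 2^14 = 16384
total tiles = 16384^2 = 268435456
pixels per axis = 16384 * 967 = 15843328
total pixels = 15843328^2 = 251011042115584

251011042115584 pixels


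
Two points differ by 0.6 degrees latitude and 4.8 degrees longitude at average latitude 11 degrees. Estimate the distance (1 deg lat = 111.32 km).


dlat_km = 0.6 * 111.32 = 66.792
dlon_km = 4.8 * 111.32 * cos(11) ≈ 524.519
dist = sqrt(66.792^2 + 524.519^2) ≈ 528.8 km

528.8 km


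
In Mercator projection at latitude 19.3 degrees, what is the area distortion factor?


area_distortion = 1/cos^2(19.3) = 1.123

1.123


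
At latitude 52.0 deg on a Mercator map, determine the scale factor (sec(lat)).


SF = 1 / cos(52.0) = 1 / 0.615661 = 1.624

1.624


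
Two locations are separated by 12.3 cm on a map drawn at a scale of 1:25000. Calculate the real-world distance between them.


ground = 12.3 cm * 25000 / 100 = 3075.0 m = 3.075 km

3.075 km


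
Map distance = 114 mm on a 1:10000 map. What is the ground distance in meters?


ground = 114 mm * 10000 / 1000 = 1140.0 m

1140.0 m


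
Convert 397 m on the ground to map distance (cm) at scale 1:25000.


map_cm = 397 * 100 / 25000 = 1.588 cm ≈ 1.59 cm

1.59 cm


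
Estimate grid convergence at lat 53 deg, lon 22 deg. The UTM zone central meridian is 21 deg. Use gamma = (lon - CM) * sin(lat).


gamma = (22 - 21) * sin(53) = 1 * 0.798636 = 0.799 degrees

0.799 degrees


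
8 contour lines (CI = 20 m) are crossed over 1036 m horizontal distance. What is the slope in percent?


elevation change = 8 * 20 = 160 m
slope = 160 / 1036 * 100 = 15.4%

15.4%


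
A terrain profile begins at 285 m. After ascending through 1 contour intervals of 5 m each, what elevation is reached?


elevation = 285 + 1 * 5 = 290 m

290 m


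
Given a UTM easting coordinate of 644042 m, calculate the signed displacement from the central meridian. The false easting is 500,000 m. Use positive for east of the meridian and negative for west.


displacement = 644042 - 500000 = 144042 m

144042 m


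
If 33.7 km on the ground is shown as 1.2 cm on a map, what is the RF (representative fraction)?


ground = 33.7 km = 3370000 cm; RF denominator = ground / map = 3370000 / 1.2 ≈ 2808333; RF = 1:2808333

1:2808333


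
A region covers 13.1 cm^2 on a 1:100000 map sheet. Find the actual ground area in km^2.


ground_area = 13.1 * (100000/100)^2 = 13100000.0 m^2 = 13.1 km^2

13.1 km^2


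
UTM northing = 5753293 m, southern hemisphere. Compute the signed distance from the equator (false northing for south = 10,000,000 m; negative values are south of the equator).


For southern: actual = 5753293 - 10000000 = -4246707 m

-4246707 m


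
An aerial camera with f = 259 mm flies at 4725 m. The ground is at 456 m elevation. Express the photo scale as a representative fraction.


scale = f / (H - h) = 259 mm / 4269 m = 259 / 4269000 = 1:16483

1:16483


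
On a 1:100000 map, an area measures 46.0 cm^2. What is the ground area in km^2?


ground_area = 46.0 * (100000/100)^2 = 46000000.0 m^2 = 46.0 km^2

46.0 km^2


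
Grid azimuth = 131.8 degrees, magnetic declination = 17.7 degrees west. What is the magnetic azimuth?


magnetic azimuth = grid azimuth - declination (east +ve)
mag_az = 131.8 - -17.7 = 149.5 degrees

149.5 degrees


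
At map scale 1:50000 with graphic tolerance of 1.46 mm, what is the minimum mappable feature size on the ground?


ground = 1.46 mm * 50000 / 1000 = 73.0 m

73.0 m


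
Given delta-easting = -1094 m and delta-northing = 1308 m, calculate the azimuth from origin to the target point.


az = atan2(-1094, 1308) = -39.9 deg
adjusted to 0-360: 320.1 degrees

320.1 degrees


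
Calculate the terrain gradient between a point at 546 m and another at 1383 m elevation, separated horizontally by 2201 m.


gradient = (1383 - 546) / 2201 = 837 / 2201 = 0.3803

0.3803


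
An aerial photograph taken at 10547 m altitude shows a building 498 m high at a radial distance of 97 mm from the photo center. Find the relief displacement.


d = h * r / H = 498 * 97 / 10547 = 4.58 mm

4.58 mm


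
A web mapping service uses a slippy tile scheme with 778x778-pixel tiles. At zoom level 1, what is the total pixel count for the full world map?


tiles per axis = 2^1 = 2
total tiles = 2^2 = 4
pixels per axis = 2 * 778 = 1556
total pixels = 1556^2 = 2421136

2421136 pixels


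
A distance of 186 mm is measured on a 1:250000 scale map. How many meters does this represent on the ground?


ground = 186 mm * 250000 / 1000 = 46500.0 m

46500.0 m


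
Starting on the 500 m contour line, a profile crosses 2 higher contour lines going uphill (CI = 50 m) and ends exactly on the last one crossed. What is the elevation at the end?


elevation = 500 + 2 * 50 = 600 m

600 m


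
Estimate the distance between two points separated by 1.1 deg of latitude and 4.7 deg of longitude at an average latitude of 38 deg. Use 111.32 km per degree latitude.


dlat_km = 1.1 * 111.32 = 122.452
dlon_km = 4.7 * 111.32 * cos(38) ≈ 412.29
dist = sqrt(122.452^2 + 412.29^2) ≈ 430.1 km

430.1 km


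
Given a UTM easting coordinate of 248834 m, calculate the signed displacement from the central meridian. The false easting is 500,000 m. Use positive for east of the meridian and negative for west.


displacement = 248834 - 500000 = -251166 m

-251166 m


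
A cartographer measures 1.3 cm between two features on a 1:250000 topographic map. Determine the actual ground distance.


ground = 1.3 cm * 250000 / 100 = 3250.0 m = 3.25 km

3.25 km


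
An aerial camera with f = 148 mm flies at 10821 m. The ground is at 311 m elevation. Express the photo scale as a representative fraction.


scale = f / (H - h) = 148 mm / 10510 m = 148 / 10510000 = 1:71014

1:71014


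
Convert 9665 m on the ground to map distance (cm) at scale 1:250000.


map_cm = 9665 * 100 / 250000 = 3.866 cm ≈ 3.87 cm

3.87 cm


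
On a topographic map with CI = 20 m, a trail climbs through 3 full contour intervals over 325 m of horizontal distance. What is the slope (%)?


elevation change = 3 * 20 = 60 m
slope = 60 / 325 * 100 = 18.5%

18.5%


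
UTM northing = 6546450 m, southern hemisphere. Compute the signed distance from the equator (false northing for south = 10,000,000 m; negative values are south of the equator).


For southern: actual = 6546450 - 10000000 = -3453550 m

-3453550 m


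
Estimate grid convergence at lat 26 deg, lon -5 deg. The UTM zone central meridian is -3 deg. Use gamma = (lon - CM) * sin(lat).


gamma = (-5 - -3) * sin(26) = -2 * 0.438371 = -0.877 degrees

-0.877 degrees


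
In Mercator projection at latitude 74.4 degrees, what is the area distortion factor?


area_distortion = 1/cos^2(74.4) = 13.828

13.828


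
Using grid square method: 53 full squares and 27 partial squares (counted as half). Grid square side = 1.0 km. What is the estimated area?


effective squares = 53 + 27 * 0.5 = 66.5
area = 66.5 * 1.0 = 66.5 km^2

66.5 km^2


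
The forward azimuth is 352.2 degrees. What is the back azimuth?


back azimuth = (352.2 + 180) mod 360 = 172.2 degrees

172.2 degrees


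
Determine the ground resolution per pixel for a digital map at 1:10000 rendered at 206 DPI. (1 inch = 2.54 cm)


pixel_cm = 2.54 / 206 ≈ 0.01233 cm
ground = pixel_cm * 10000 / 100 = 2.54 * 10000 / (206 * 100) = 25400 / 20600 ≈ 1.23 m

1.23 m


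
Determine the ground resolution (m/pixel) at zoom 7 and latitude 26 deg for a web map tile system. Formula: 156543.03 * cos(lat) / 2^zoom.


res = 156543.03 * cos(26) / 2^7 = 156543.03 * 0.89879405 / 128 = 1099.22 m/pixel

1099.22 m/pixel


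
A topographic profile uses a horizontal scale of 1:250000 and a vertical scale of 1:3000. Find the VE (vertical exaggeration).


VE = horizontal_scale / vertical_scale = 250000 / 3000 ≈ 83.3

83.3x


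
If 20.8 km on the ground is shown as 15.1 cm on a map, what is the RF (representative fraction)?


ground = 20.8 km = 2080000 cm; RF denominator = ground / map = 2080000 / 15.1 ≈ 137748; RF = 1:137748

1:137748


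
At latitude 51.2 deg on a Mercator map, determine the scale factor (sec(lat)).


SF = 1 / cos(51.2) = 1 / 0.626604 = 1.596

1.596


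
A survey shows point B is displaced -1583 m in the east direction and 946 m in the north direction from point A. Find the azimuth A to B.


az = atan2(-1583, 946) = -59.1 deg
adjusted to 0-360: 300.9 degrees

300.9 degrees


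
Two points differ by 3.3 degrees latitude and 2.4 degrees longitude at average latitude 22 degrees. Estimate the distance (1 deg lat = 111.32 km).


dlat_km = 3.3 * 111.32 = 367.356
dlon_km = 2.4 * 111.32 * cos(22) ≈ 247.714
dist = sqrt(367.356^2 + 247.714^2) ≈ 443.1 km

443.1 km


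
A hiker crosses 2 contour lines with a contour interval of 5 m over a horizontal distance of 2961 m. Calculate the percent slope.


elevation change = 2 * 5 = 10 m
slope = 10 / 2961 * 100 = 0.3%

0.3%


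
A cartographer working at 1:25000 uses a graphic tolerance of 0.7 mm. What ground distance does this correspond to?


ground = 0.7 mm * 25000 / 1000 = 17.5 m

17.5 m


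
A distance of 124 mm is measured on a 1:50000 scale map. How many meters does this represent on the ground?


ground = 124 mm * 50000 / 1000 = 6200.0 m

6200.0 m


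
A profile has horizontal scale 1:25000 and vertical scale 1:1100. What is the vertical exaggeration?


VE = horizontal_scale / vertical_scale = 25000 / 1100 ≈ 22.7

22.7x


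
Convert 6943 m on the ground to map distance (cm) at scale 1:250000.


map_cm = 6943 * 100 / 250000 = 2.7772 cm ≈ 2.78 cm

2.78 cm


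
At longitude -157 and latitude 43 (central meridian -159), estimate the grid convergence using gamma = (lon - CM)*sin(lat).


gamma = (-157 - -159) * sin(43) = 2 * 0.681998 = 1.364 degrees

1.364 degrees


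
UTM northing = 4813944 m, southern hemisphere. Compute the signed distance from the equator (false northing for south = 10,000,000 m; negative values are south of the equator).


For southern: actual = 4813944 - 10000000 = -5186056 m

-5186056 m


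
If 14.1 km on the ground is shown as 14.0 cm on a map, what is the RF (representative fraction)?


ground = 14.1 km = 1410000 cm; RF denominator = ground / map = 1410000 / 14.0 ≈ 100714; RF = 1:100714

1:100714


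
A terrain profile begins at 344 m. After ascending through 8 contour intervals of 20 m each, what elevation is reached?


elevation = 344 + 8 * 20 = 504 m

504 m


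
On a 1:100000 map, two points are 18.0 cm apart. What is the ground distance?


ground = 18.0 cm * 100000 / 100 = 18000.0 m = 18.0 km

18.0 km


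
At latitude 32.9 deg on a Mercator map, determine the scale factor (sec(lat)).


SF = 1 / cos(32.9) = 1 / 0.83962 = 1.191

1.191


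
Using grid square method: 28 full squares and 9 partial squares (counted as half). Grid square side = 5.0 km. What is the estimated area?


effective squares = 28 + 9 * 0.5 = 32.5
area = 32.5 * 25.0 = 812.5 km^2

812.5 km^2


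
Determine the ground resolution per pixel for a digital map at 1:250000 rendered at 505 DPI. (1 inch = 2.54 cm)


pixel_cm = 2.54 / 505 ≈ 0.00503 cm
ground = pixel_cm * 250000 / 100 = 2.54 * 250000 / (505 * 100) = 635000 / 50500 ≈ 12.57 m

12.57 m


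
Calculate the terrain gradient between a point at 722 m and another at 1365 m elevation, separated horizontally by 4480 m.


gradient = (1365 - 722) / 4480 = 643 / 4480 = 0.1435

0.1435


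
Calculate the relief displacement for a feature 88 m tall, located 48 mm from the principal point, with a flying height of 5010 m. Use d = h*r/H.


d = h * r / H = 88 * 48 / 5010 = 0.84 mm

0.84 mm


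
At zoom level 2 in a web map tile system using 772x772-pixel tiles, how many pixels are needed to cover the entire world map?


tiles per axis = 2^2 = 4
total tiles = 4^2 = 16
pixels per axis = 4 * 772 = 3088
total pixels = 3088^2 = 9535744

9535744 pixels


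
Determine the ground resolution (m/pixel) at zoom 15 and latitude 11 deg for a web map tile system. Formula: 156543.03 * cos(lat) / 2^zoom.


res = 156543.03 * cos(11) / 2^15 = 156543.03 * 0.98162718 / 32768 = 4.69 m/pixel

4.69 m/pixel


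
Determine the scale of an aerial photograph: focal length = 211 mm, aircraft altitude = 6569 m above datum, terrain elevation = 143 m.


scale = f / (H - h) = 211 mm / 6426 m = 211 / 6426000 = 1:30455

1:30455


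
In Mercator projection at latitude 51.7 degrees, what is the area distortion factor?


area_distortion = 1/cos^2(51.7) = 2.603

2.603


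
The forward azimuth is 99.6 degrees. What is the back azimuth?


back azimuth = (99.6 + 180) mod 360 = 279.6 degrees

279.6 degrees


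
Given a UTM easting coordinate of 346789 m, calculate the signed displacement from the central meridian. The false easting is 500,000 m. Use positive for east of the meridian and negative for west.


displacement = 346789 - 500000 = -153211 m

-153211 m


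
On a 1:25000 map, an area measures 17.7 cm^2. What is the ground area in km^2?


ground_area = 17.7 * (25000/100)^2 = 1106250.0 m^2 = 1.10625 km^2 ≈ 1.106 km^2

1.106 km^2


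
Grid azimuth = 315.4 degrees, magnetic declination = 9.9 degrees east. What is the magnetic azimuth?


magnetic azimuth = grid azimuth - declination (east +ve)
mag_az = 315.4 - 9.9 = 305.5 degrees

305.5 degrees


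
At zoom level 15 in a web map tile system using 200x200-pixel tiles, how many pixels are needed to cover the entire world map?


tiles per axis = 2^15 = 32768
total tiles = 32768^2 = 1073741824
pixels per axis = 32768 * 200 = 6553600
total pixels = 6553600^2 = 42949672960000

42949672960000 pixels


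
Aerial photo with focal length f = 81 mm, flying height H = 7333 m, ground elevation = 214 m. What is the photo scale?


scale = f / (H - h) = 81 mm / 7119 m = 81 / 7119000 = 1:87889

1:87889


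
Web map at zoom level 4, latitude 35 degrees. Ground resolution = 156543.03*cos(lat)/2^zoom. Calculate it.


res = 156543.03 * cos(35) / 2^4 = 156543.03 * 0.81915204 / 16 = 8014.53 m/pixel

8014.53 m/pixel


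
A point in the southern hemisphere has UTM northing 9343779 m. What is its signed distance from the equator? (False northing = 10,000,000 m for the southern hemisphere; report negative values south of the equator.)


For southern: actual = 9343779 - 10000000 = -656221 m

-656221 m


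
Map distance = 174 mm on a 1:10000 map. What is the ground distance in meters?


ground = 174 mm * 10000 / 1000 = 1740.0 m

1740.0 m


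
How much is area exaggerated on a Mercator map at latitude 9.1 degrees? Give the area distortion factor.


area_distortion = 1/cos^2(9.1) = 1.026

1.026


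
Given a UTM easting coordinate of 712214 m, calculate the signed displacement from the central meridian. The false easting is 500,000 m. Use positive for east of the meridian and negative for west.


displacement = 712214 - 500000 = 212214 m

212214 m


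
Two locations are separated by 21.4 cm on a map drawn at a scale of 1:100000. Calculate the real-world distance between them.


ground = 21.4 cm * 100000 / 100 = 21400.0 m = 21.4 km

21.4 km


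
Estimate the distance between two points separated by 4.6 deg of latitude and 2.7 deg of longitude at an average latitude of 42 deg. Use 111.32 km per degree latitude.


dlat_km = 4.6 * 111.32 = 512.072
dlon_km = 2.7 * 111.32 * cos(42) ≈ 223.363
dist = sqrt(512.072^2 + 223.363^2) ≈ 558.7 km

558.7 km


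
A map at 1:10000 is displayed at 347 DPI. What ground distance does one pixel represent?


pixel_cm = 2.54 / 347 ≈ 0.00732 cm
ground = pixel_cm * 10000 / 100 = 2.54 * 10000 / (347 * 100) = 25400 / 34700 ≈ 0.73 m

0.73 m


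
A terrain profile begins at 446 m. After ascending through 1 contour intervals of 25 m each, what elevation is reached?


elevation = 446 + 1 * 25 = 471 m

471 m


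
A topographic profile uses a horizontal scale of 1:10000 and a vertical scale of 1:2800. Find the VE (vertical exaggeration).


VE = horizontal_scale / vertical_scale = 10000 / 2800 ≈ 3.6

3.6x
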